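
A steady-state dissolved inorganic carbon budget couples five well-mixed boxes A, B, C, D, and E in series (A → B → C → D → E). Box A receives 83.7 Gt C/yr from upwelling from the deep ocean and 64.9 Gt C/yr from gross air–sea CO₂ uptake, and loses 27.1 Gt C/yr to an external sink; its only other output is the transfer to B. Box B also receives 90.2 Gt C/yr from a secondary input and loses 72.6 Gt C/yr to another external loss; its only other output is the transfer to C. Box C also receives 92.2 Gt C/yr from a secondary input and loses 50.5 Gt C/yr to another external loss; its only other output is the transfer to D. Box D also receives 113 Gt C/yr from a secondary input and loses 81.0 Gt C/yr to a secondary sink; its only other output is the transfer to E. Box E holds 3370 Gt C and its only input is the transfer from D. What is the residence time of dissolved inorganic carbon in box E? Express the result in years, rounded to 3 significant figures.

Box A: F(A→B) = (83.7 + 64.9) − 27.1 = 121.50 Gt C/yr.
Box B: F(B→C) = (121.50 + 90.2) − 72.6 = 139.10 Gt C/yr.
Box C: F(C→D) = (139.10 + 92.2) − 50.5 = 180.80 Gt C/yr.
Box D: F(D→E) = (180.80 + 113) − 81.0 = 212.80 Gt C/yr.
Box E throughput = its input = 212.80 Gt C/yr; τ = 3370 / 212.80 = 15.84 yr.

15.8 yr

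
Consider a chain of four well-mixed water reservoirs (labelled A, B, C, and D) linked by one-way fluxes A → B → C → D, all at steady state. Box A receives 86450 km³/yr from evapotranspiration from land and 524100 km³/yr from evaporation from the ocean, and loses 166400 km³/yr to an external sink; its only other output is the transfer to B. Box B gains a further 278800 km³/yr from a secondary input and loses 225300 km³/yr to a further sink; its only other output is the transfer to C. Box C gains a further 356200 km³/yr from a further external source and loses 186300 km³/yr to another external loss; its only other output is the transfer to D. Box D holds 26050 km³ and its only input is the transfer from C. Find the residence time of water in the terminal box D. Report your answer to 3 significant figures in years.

Box A: F(A→B) = (86450 + 524100) − 166400 = 444150 km³/yr.
Box B: F(B→C) = (444150 + 278800) − 225300 = 497650 km³/yr.
Box C: F(C→D) = (497650 + 356200) − 186300 = 667550 km³/yr.
Box D throughput = its input = 667550 km³/yr; τ = 26050 / 667550 = 0.03902 yr.

0.0390 yr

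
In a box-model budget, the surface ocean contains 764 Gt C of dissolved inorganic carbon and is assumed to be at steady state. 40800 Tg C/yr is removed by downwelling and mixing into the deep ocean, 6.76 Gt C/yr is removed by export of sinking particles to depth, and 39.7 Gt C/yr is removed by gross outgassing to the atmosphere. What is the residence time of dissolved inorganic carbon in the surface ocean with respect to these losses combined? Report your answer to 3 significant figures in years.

Convert the downwelling and mixing into the deep ocean flux: 40800 Tg C/yr = 40.80 Gt C/yr.
Total removal = 40.80 + 6.760 + 39.70 = 87.260 Gt C/yr.
τ = M / ΣF_out = 764 / 87.260 = 8.755 yr.

8.76 yr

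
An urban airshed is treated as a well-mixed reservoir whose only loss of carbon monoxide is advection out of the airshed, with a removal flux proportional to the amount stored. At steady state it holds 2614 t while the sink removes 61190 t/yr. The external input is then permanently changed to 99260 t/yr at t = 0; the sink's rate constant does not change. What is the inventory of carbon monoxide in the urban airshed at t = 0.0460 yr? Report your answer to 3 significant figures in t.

The sink rate constant is k = F₀/M₀ = 61190/2614 = 23.41 yr⁻¹.
Solving dM/dt = F₁ − kM with M(0) = M₀ gives M(t) = F₁/k + (M₀ − F₁/k)·e^(−kt).
F₁/k = 99260/23.41 = 4240.3 t; kt = 23.41 × 0.0460 = 1.077, e^(−kt) = 0.3407.
M(0.0460) = 4240.3 + (2614 − 4240.3) × 0.3407 = 4240.3 − 554.1 = 3686.3 t.

3690 t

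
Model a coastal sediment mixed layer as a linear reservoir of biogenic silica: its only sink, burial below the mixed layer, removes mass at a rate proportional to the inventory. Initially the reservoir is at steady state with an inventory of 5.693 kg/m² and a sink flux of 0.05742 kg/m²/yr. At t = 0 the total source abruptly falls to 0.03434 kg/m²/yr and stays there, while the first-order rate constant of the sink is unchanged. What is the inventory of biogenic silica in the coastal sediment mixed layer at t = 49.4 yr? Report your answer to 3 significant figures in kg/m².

4.80 kg/m²

The sink rate constant is k = F₀/M₀ = 0.05742/5.693 = 0.01009 yr⁻¹.
Solving dM/dt = F₁ − kM with M(0) = M₀ gives M(t) = F₁/k + (M₀ − F₁/k)·e^(−kt).
F₁/k = 0.03434/0.01009 = 3.4047 kg/m²; kt = 0.01009 × 49.4 = 0.4983, e^(−kt) = 0.6076.
M(49.4) = 3.4047 + (5.693 − 3.4047) × 0.6076 = 3.4047 + 1.390 = 4.7951 kg/m².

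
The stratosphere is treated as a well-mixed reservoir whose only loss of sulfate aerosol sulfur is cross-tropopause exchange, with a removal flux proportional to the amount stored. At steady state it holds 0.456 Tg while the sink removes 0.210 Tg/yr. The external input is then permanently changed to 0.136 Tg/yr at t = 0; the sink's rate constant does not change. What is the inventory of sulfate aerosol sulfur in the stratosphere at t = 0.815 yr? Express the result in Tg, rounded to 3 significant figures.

0.406 Tg

τ = M₀/F₀ = 0.456/0.210 = 2.171 yr; rate constant k = 1/τ.
New steady state M_∞ = F₁/k = F₁·τ = 0.136 × 2.171 = 0.29531 Tg.
M(t) = M_∞ + (M₀ − M_∞)·e^(−t/τ); t/τ = 0.815/2.171 = 0.3753, so e^(−t/τ) = 0.6871.
M(t) = 0.29531 + 0.1607 × 0.6871 = 0.40572 Tg.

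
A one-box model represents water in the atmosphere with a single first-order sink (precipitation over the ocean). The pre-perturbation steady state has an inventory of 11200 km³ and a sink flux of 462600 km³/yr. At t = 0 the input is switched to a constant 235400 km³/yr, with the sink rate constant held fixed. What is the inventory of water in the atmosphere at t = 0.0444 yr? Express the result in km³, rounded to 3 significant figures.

6580 km³

The sink rate constant is k = F₀/M₀ = 462600/11200 = 41.30 yr⁻¹.
Solving dM/dt = F₁ − kM with M(0) = M₀ gives M(t) = F₁/k + (M₀ − F₁/k)·e^(−kt).
F₁/k = 235400/41.30 = 5699.3 km³; kt = 41.30 × 0.0444 = 1.834, e^(−kt) = 0.1598.
M(0.0444) = 5699.3 + (11200 − 5699.3) × 0.1598 = 5699.3 + 879.0 = 6578.2 km³.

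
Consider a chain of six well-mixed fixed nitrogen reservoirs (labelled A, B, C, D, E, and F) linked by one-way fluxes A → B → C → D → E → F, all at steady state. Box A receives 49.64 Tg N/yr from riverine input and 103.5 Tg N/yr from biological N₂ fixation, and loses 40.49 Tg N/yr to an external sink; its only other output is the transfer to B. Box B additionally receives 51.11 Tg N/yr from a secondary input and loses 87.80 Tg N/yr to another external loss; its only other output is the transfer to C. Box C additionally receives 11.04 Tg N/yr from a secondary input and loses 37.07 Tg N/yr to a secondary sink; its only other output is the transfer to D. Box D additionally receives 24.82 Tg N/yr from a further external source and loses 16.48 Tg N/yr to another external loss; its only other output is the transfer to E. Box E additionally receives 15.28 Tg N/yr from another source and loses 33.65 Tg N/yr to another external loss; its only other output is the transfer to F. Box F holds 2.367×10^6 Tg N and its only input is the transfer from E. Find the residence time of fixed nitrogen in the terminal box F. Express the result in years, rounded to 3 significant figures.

Box A: F(A→B) = (49.64 + 103.5) − 40.49 = 112.65 Tg N/yr.
Box B: F(B→C) = (112.65 + 51.11) − 87.80 = 75.960 Tg N/yr.
Box C: F(C→D) = (75.960 + 11.04) − 37.07 = 49.930 Tg N/yr.
Box D: F(D→E) = (49.930 + 24.82) − 16.48 = 58.270 Tg N/yr.
Box E: F(E→F) = (58.270 + 15.28) − 33.65 = 39.900 Tg N/yr.
Box F throughput = its input = 39.900 Tg N/yr; τ = 2.367×10^6 / 39.900 = 59320 yr.

59300 yr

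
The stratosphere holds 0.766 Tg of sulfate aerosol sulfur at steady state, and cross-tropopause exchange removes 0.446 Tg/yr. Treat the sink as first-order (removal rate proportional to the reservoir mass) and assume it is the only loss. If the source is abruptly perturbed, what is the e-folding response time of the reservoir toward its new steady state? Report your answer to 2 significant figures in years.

For a linear reservoir the response time equals the residence time τ = M/F.
τ = 0.766 / 0.446 = 1.717 yr.

1.7 yr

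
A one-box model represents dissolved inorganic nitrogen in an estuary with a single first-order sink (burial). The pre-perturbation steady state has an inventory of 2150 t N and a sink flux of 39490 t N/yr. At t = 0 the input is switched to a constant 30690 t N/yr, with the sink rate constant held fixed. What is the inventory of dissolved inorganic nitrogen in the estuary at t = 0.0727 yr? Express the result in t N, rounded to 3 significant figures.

Residence time τ = M₀/F₀ = 0.05444 yr. The eventual steady state is M_∞ = M₀·(F₁/F₀) = 2150 × 30690/39490 = 1670.9 t N.
The anomaly ΔM(t) = M(t) − M_∞ decays as ΔM₀·e^(−t/τ) with ΔM₀ = 2150 − 1670.9 = 479.1 t N.
At t = 0.0727 yr, e^(−t/τ) = e^(−1.335) = 0.2631, so ΔM = 126.0 t N and M = 1670.9 + 126.0 = 1796.9 t N.

1800 t N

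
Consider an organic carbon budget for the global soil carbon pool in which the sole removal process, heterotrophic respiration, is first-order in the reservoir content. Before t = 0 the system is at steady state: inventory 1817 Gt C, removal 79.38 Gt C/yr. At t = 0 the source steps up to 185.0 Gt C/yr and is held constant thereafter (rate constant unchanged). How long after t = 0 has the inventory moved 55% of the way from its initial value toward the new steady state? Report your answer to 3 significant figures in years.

τ = M₀/F₀ = 1817/79.38 = 22.89 yr.
The remaining gap fraction is e^(−t/τ); 55% covered ⇒ e^(−t/τ) = 0.450.
t = −τ ln(0.450) = 22.89 × 0.7985 = 18.28 yr.

18.3 yr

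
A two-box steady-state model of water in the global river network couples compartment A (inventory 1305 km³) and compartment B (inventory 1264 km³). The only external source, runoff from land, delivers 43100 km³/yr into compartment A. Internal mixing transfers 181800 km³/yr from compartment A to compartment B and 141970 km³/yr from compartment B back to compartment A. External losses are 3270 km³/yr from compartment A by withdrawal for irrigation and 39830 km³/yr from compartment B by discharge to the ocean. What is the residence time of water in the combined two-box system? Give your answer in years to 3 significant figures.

Residence time in the combined system uses the total inventory and the total *external* removal — internal exchanges between the two boxes cancel.
M_total = 1305 + 1264 = 2569.0 km³.
ΣF_external_out = 3270 + 39830 = 43100 km³/yr.
τ = M_total / ΣF_ext = 2569.0 / 43100 = 0.05961 yr.

0.0596 yr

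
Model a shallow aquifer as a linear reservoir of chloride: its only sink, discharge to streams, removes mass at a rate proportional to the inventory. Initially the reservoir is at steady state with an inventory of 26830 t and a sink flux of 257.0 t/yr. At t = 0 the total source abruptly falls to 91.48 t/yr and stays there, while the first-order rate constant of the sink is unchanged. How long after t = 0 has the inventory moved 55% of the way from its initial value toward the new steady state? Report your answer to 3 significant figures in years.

83.4 yr

τ = M₀/F₀ = 26830/257.0 = 104.4 yr.
The remaining gap fraction is e^(−t/τ); 55% covered ⇒ e^(−t/τ) = 0.450.
t = −τ ln(0.450) = 104.4 × 0.7985 = 83.36 yr.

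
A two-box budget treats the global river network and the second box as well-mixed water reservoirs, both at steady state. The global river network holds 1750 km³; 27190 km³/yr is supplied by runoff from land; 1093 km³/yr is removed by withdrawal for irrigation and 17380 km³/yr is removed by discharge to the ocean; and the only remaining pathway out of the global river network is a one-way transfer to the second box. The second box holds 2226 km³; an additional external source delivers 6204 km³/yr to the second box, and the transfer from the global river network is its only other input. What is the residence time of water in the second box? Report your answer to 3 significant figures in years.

Balance the global river network: ΣF_in = 27190 km³/yr.
Transfer to the second box = ΣF_in − (1093 + 17380) = 8717.0 km³/yr.
Total input to the second box = 8717.0 + 6204 = 14921 km³/yr; at steady state this equals its total output.
τ = M / F = 2226 / 14921 = 0.1492 yr.

0.149 yr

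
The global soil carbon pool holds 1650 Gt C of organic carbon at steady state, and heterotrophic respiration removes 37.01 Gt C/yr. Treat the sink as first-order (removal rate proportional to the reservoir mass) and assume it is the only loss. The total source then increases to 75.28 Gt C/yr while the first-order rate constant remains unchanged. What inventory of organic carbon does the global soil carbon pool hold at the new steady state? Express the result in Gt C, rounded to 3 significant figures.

Rate constant k = F/M = 37.01 / 1650 = 0.02243 yr⁻¹.
At the new steady state, source = k·M_new ⇒ M_new = 75.28 / 0.02243 = 3356 Gt C.
(Equivalently M_new = M × F_new/F_old = 1650 × 75.28/37.01.)

3360 Gt C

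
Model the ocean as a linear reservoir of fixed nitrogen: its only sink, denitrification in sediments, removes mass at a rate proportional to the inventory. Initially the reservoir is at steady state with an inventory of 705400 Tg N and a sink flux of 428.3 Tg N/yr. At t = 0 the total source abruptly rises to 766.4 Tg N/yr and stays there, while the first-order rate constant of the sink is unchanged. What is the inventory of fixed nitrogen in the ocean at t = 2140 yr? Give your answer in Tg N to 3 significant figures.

1.11×10^6 Tg N

Residence time τ = M₀/F₀ = 1647 yr. The eventual steady state is M_∞ = M₀·(F₁/F₀) = 705400 × 766.4/428.3 = 1.2622×10^6 Tg N.
The anomaly ΔM(t) = M(t) − M_∞ decays as ΔM₀·e^(−t/τ) with ΔM₀ = 705400 − 1.2622×10^6 = −556800 Tg N.
At t = 2140 yr, e^(−t/τ) = e^(−1.299) = 0.2727, so ΔM = −151900 Tg N and M = 1.2622×10^6 − 151900 = 1.1104×10^6 Tg N.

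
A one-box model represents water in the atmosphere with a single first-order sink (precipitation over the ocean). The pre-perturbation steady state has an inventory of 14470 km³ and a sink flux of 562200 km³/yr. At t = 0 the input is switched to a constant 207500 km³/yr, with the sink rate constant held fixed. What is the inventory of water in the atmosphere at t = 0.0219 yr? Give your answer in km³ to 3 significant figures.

9240 km³

τ = M₀/F₀ = 14470/562200 = 0.02574 yr; rate constant k = 1/τ.
New steady state M_∞ = F₁/k = F₁·τ = 207500 × 0.02574 = 5340.7 km³.
M(t) = M_∞ + (M₀ − M_∞)·e^(−t/τ); t/τ = 0.0219/0.02574 = 0.8509, so e^(−t/τ) = 0.4270.
M(t) = 5340.7 + 9129 × 0.4270 = 9239.3 km³.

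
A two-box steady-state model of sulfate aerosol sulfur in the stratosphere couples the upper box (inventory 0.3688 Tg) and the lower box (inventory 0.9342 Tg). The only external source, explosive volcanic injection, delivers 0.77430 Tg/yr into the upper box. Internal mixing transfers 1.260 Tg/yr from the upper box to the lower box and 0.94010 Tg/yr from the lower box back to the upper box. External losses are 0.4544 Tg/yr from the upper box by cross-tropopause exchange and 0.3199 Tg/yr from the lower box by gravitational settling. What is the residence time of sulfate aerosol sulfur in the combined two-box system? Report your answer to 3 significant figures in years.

Treat the two boxes together as one reservoir: the mixing fluxes between them are internal recycling, so τ = ΣM / Σ(external losses).
M_total = 0.3688 + 0.9342 = 1.3030 Tg.
ΣF_external_out = 0.4544 + 0.3199 = 0.77430 Tg/yr.
τ = M_total / ΣF_ext = 1.3030 / 0.77430 = 1.683 yr.

1.68 yr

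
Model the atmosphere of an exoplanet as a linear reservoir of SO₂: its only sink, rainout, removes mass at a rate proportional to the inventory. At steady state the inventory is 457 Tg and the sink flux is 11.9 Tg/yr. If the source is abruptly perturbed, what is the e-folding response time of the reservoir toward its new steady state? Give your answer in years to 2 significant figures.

38 yr

For a linear reservoir the response time equals the residence time τ = M/F.
τ = 457 / 11.9 = 38.40 yr.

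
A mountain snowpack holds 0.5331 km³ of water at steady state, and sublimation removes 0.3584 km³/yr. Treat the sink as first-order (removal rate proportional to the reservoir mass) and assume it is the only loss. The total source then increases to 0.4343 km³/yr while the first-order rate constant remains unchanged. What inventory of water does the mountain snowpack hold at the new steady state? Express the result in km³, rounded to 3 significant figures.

0.646 km³

Rate constant k = F/M = 0.3584 / 0.5331 = 0.6723 yr⁻¹.
At the new steady state, source = k·M_new ⇒ M_new = 0.4343 / 0.6723 = 0.6460 km³.
(Equivalently M_new = M × F_new/F_old = 0.5331 × 0.4343/0.3584.)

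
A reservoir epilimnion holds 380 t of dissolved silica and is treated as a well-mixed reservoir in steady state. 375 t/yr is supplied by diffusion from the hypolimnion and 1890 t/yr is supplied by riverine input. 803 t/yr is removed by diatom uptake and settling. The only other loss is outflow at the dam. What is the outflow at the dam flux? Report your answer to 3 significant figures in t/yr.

1460 t/yr

At steady state ΣF_in = ΣF_out.
ΣF_in = 375 + 1890 = 2265.0 t/yr.
Outflow at the dam flux = ΣF_in − (803) = 2265.0 − 803.0 = 1462 t/yr.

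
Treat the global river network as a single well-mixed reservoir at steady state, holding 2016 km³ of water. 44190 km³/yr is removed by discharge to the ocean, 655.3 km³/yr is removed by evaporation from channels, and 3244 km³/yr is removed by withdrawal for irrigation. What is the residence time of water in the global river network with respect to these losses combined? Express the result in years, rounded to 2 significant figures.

0.042 yr

Total removal = 44190 + 655.3 + 3244 = 48089 km³/yr.
τ = M / ΣF_out = 2016 / 48089 = 0.04192 yr.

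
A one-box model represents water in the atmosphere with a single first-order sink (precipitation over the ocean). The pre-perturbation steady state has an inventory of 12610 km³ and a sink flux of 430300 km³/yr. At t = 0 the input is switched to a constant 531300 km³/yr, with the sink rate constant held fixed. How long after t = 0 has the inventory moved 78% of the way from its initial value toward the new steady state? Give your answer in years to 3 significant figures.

0.0444 yr

τ = M₀/F₀ = 12610/430300 = 0.02931 yr.
The remaining gap fraction is e^(−t/τ); 78% covered ⇒ e^(−t/τ) = 0.220.
t = −τ ln(0.220) = 0.02931 × 1.514 = 0.04437 yr.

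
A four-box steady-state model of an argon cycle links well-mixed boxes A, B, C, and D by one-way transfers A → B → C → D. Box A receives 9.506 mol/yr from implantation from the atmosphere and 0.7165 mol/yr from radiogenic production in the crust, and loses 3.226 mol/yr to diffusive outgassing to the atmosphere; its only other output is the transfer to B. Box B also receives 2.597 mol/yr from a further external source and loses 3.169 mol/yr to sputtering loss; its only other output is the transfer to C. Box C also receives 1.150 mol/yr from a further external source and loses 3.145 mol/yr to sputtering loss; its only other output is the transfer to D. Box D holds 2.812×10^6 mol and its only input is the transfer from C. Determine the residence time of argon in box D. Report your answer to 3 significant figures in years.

635000 yr

Box A: F(A→B) = (9.506 + 0.7165) − 3.226 = 6.9965 mol/yr.
Box B: F(B→C) = (6.9965 + 2.597) − 3.169 = 6.4245 mol/yr.
Box C: F(C→D) = (6.4245 + 1.150) − 3.145 = 4.4295 mol/yr.
Box D throughput = its input = 4.4295 mol/yr; τ = 2.812×10^6 / 4.4295 = 634800 yr.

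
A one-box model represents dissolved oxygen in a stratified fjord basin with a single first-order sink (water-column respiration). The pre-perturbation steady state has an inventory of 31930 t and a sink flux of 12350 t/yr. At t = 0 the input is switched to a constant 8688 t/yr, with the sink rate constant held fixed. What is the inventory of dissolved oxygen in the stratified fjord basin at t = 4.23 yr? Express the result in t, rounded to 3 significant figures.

Residence time τ = M₀/F₀ = 2.585 yr. The eventual steady state is M_∞ = M₀·(F₁/F₀) = 31930 × 8688/12350 = 22462 t.
The anomaly ΔM(t) = M(t) − M_∞ decays as ΔM₀·e^(−t/τ) with ΔM₀ = 31930 − 22462 = 9468 t.
At t = 4.23 yr, e^(−t/τ) = e^(−1.636) = 0.1947, so ΔM = 1844 t and M = 22462 + 1844 = 24306 t.

24300 t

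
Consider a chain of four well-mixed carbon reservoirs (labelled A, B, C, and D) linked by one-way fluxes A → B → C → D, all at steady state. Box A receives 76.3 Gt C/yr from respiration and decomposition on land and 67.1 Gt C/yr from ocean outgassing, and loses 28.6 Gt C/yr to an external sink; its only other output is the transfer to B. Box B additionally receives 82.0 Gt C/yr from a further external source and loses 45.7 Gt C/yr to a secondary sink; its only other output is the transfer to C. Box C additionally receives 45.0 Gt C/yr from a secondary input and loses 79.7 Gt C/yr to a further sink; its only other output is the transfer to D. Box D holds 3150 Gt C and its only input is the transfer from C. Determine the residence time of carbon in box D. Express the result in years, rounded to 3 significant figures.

27.1 yr

Box A: F(A→B) = (76.3 + 67.1) − 28.6 = 114.80 Gt C/yr.
Box B: F(B→C) = (114.80 + 82.0) − 45.7 = 151.10 Gt C/yr.
Box C: F(C→D) = (151.10 + 45.0) − 79.7 = 116.40 Gt C/yr.
Box D throughput = its input = 116.40 Gt C/yr; τ = 3150 / 116.40 = 27.06 yr.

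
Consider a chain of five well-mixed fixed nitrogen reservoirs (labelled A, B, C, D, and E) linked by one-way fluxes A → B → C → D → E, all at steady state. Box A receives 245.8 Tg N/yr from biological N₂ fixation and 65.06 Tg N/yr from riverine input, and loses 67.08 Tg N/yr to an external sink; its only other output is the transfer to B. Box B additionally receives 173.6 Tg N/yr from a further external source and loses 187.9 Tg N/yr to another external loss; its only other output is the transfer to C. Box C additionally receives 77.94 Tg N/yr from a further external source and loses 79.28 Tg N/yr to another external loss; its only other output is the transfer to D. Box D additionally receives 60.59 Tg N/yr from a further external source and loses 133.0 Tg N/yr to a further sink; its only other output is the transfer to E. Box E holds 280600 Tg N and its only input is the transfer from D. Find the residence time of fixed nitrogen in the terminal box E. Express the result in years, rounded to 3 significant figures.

1800 yr

Box A: F(A→B) = (245.8 + 65.06) − 67.08 = 243.78 Tg N/yr.
Box B: F(B→C) = (243.78 + 173.6) − 187.9 = 229.48 Tg N/yr.
Box C: F(C→D) = (229.48 + 77.94) − 79.28 = 228.14 Tg N/yr.
Box D: F(D→E) = (228.14 + 60.59) − 133.0 = 155.73 Tg N/yr.
Box E throughput = its input = 155.73 Tg N/yr; τ = 280600 / 155.73 = 1802 yr.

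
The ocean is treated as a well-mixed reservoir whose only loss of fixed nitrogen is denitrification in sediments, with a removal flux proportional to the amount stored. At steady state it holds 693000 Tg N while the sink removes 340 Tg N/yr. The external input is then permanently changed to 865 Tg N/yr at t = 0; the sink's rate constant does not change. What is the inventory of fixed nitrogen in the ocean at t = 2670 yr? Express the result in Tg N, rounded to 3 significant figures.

τ = M₀/F₀ = 693000/340 = 2038 yr; rate constant k = 1/τ.
New steady state M_∞ = F₁/k = F₁·τ = 865 × 2038 = 1.7631×10^6 Tg N.
M(t) = M_∞ + (M₀ − M_∞)·e^(−t/τ); t/τ = 2670/2038 = 1.310, so e^(−t/τ) = 0.2698.
M(t) = 1.7631×10^6 − 1.070×10^6 × 0.2698 = 1.4743×10^6 Tg N.

1.47×10^6 Tg N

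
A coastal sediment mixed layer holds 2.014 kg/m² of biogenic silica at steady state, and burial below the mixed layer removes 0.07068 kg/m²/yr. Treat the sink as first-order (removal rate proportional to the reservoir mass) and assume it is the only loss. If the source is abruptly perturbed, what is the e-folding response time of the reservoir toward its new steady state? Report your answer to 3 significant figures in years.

28.5 yr

For a linear reservoir the response time equals the residence time τ = M/F.
τ = 2.014 / 0.07068 = 28.49 yr.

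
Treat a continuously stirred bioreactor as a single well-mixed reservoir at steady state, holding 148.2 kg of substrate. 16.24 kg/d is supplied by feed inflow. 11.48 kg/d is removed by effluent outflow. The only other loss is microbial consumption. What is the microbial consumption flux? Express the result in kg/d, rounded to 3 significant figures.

At steady state ΣF_in = ΣF_out.
ΣF_in = 16.240 kg/d.
Microbial consumption flux = ΣF_in − (11.48) = 16.240 − 11.48 = 4.760 kg/d.

4.76 kg/d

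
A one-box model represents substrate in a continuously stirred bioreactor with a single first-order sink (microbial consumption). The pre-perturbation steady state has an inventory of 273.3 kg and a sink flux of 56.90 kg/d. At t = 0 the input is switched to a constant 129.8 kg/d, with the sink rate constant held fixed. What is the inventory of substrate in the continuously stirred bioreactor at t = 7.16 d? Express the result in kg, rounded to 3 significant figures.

545 kg

τ = M₀/F₀ = 273.3/56.90 = 4.803 d; rate constant k = 1/τ.
New steady state M_∞ = F₁/k = F₁·τ = 129.8 × 4.803 = 623.45 kg.
M(t) = M_∞ + (M₀ − M_∞)·e^(−t/τ); t/τ = 7.16/4.803 = 1.491, so e^(−t/τ) = 0.2252.
M(t) = 623.45 − 350.2 × 0.2252 = 544.59 kg.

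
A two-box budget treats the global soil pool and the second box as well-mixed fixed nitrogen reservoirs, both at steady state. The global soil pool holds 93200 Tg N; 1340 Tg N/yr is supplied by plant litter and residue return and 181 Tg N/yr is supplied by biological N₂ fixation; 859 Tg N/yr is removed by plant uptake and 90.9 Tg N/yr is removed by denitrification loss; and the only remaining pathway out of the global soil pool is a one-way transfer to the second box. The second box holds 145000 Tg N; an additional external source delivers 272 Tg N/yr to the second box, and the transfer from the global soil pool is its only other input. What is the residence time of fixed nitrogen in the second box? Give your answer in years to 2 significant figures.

Balance the global soil pool: ΣF_in = 1340 + 181 = 1521.0 Tg N/yr.
Transfer to the second box = ΣF_in − (859 + 90.9) = 571.10 Tg N/yr.
Total input to the second box = 571.10 + 272 = 843.10 Tg N/yr; at steady state this equals its total output.
τ = M / F = 145000 / 843.10 = 172.0 yr.

170 yr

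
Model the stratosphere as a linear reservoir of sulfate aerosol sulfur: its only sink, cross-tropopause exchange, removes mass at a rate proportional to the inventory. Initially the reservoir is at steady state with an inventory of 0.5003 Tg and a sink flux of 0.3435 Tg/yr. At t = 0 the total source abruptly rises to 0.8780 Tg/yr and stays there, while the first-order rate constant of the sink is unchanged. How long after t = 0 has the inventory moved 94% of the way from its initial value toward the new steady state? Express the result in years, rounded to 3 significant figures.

4.10 yr

τ = M₀/F₀ = 0.5003/0.3435 = 1.456 yr.
The remaining gap fraction is e^(−t/τ); 94% covered ⇒ e^(−t/τ) = 0.0600.
t = −τ ln(0.0600) = 1.456 × 2.813 = 4.098 yr.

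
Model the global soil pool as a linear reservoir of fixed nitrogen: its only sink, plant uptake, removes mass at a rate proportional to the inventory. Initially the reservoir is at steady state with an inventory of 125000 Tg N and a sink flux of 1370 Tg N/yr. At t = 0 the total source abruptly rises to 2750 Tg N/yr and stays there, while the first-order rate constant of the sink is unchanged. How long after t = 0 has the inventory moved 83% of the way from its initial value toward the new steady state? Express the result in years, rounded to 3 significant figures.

τ = M₀/F₀ = 125000/1370 = 91.24 yr.
The remaining gap fraction is e^(−t/τ); 83% covered ⇒ e^(−t/τ) = 0.170.
t = −τ ln(0.170) = 91.24 × 1.772 = 161.7 yr.

162 yr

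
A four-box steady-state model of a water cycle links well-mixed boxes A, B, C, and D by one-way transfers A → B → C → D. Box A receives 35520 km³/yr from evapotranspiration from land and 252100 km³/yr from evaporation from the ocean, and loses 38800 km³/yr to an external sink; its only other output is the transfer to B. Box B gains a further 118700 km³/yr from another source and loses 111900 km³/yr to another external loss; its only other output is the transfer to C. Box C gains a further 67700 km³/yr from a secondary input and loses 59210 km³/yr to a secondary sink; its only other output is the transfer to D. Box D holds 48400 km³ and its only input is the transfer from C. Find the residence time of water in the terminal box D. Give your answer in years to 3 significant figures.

Box A: F(A→B) = (35520 + 252100) − 38800 = 248820 km³/yr.
Box B: F(B→C) = (248820 + 118700) − 111900 = 255620 km³/yr.
Box C: F(C→D) = (255620 + 67700) − 59210 = 264110 km³/yr.
Box D throughput = its input = 264110 km³/yr; τ = 48400 / 264110 = 0.1833 yr.

0.183 yr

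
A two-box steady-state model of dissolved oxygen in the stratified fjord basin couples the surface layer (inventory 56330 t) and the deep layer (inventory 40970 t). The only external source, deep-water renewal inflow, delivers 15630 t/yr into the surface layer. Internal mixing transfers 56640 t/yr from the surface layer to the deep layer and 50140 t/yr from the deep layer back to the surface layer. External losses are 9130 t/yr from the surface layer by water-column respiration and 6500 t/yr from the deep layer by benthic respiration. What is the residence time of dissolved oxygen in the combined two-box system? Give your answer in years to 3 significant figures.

6.23 yr

Residence time in the combined system uses the total inventory and the total *external* removal — internal exchanges between the two boxes cancel.
M_total = 56330 + 40970 = 97300 t.
ΣF_external_out = 9130 + 6500 = 15630 t/yr.
τ = M_total / ΣF_ext = 97300 / 15630 = 6.225 yr.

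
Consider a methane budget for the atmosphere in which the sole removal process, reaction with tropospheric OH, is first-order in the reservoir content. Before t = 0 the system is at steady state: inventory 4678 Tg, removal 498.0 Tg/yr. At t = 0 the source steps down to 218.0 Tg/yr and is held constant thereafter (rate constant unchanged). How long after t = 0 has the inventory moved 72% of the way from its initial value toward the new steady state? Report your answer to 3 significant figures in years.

12.0 yr

τ = M₀/F₀ = 4678/498.0 = 9.394 yr.
The remaining gap fraction is e^(−t/τ); 72% covered ⇒ e^(−t/τ) = 0.280.
t = −τ ln(0.280) = 9.394 × 1.273 = 11.96 yr.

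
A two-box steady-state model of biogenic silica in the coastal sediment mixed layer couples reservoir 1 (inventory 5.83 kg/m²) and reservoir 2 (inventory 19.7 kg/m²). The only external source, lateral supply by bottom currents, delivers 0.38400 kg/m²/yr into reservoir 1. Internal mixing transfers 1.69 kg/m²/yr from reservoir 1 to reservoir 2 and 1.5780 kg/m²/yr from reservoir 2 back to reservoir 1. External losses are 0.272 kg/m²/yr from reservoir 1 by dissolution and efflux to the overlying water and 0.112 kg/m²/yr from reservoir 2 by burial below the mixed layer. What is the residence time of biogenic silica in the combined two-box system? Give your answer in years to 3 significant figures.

66.5 yr

Residence time in the combined system uses the total inventory and the total *external* removal — internal exchanges between the two boxes cancel.
M_total = 5.83 + 19.7 = 25.530 kg/m².
ΣF_external_out = 0.272 + 0.112 = 0.38400 kg/m²/yr.
τ = M_total / ΣF_ext = 25.530 / 0.38400 = 66.48 yr.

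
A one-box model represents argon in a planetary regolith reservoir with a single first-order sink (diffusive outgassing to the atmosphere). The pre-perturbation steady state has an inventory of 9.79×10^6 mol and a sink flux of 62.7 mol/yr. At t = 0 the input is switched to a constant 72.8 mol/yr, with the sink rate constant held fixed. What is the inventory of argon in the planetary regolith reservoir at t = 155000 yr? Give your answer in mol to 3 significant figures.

1.08×10^7 mol

The sink rate constant is k = F₀/M₀ = 62.7/9.79×10^6 = 6.404×10^-6 yr⁻¹.
Solving dM/dt = F₁ − kM with M(0) = M₀ gives M(t) = F₁/k + (M₀ − F₁/k)·e^(−kt).
F₁/k = 72.8/6.404×10^-6 = 1.1367×10^7 mol; kt = 6.404×10^-6 × 155000 = 0.9927, e^(−kt) = 0.3706.
M(155000) = 1.1367×10^7 + (9.79×10^6 − 1.1367×10^7) × 0.3706 = 1.1367×10^7 − 584400 = 1.0783×10^7 mol.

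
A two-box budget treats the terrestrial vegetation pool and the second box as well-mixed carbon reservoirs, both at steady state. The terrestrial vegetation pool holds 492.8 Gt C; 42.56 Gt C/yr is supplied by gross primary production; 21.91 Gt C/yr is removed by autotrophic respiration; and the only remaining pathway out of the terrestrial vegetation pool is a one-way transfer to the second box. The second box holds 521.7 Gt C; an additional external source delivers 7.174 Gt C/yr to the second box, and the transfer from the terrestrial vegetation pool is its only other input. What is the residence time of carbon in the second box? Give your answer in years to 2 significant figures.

19 yr

Balance the terrestrial vegetation pool: ΣF_in = 42.560 Gt C/yr.
Transfer to the second box = ΣF_in − (21.91) = 20.650 Gt C/yr.
Total input to the second box = 20.650 + 7.174 = 27.824 Gt C/yr; at steady state this equals its total output.
τ = M / F = 521.7 / 27.824 = 18.75 yr.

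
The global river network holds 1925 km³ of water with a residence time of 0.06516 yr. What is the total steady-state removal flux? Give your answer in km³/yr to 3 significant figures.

F = M / τ = 1925 / 0.06516 = 29540 km³/yr.

29500 km³/yr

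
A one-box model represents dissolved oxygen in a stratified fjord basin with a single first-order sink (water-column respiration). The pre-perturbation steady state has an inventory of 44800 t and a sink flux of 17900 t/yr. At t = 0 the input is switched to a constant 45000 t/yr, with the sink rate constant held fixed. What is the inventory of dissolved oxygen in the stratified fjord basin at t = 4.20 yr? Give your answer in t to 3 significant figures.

100000 t

The sink rate constant is k = F₀/M₀ = 17900/44800 = 0.3996 yr⁻¹.
Solving dM/dt = F₁ − kM with M(0) = M₀ gives M(t) = F₁/k + (M₀ − F₁/k)·e^(−kt).
F₁/k = 45000/0.3996 = 112630 t; kt = 0.3996 × 4.20 = 1.678, e^(−kt) = 0.1867.
M(4.20) = 112630 + (44800 − 112630) × 0.1867 = 112630 − 12660 = 99961 t.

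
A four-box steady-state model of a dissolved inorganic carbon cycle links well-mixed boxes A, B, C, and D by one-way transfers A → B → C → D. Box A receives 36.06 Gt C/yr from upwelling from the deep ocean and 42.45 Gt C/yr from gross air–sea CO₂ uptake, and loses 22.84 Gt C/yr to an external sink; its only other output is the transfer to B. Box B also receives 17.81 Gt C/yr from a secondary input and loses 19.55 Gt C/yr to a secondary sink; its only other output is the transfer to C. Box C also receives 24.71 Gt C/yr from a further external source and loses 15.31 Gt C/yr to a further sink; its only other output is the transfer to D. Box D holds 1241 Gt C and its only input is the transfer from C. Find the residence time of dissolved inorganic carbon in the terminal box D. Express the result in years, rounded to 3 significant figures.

19.6 yr

Box A: F(A→B) = (36.06 + 42.45) − 22.84 = 55.670 Gt C/yr.
Box B: F(B→C) = (55.670 + 17.81) − 19.55 = 53.930 Gt C/yr.
Box C: F(C→D) = (53.930 + 24.71) − 15.31 = 63.330 Gt C/yr.
Box D throughput = its input = 63.330 Gt C/yr; τ = 1241 / 63.330 = 19.60 yr.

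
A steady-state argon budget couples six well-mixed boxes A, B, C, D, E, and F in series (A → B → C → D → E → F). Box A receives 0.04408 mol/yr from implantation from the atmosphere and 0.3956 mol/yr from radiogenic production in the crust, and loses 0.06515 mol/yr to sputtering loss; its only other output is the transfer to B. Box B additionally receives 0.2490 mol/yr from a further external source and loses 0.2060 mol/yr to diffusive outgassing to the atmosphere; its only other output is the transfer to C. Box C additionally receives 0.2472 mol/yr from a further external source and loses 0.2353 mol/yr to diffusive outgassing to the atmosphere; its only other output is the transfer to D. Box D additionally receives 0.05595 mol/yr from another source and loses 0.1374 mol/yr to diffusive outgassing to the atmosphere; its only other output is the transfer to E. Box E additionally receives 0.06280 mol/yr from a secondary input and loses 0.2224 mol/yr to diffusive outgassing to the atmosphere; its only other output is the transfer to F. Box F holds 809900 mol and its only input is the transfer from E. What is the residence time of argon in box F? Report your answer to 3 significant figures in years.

4.30×10^6 yr

Box A: F(A→B) = (0.04408 + 0.3956) − 0.06515 = 0.37453 mol/yr.
Box B: F(B→C) = (0.37453 + 0.2490) − 0.2060 = 0.41753 mol/yr.
Box C: F(C→D) = (0.41753 + 0.2472) − 0.2353 = 0.42943 mol/yr.
Box D: F(D→E) = (0.42943 + 0.05595) − 0.1374 = 0.34798 mol/yr.
Box E: F(E→F) = (0.34798 + 0.06280) − 0.2224 = 0.18838 mol/yr.
Box F throughput = its input = 0.18838 mol/yr; τ = 809900 / 0.18838 = 4.299×10^6 yr.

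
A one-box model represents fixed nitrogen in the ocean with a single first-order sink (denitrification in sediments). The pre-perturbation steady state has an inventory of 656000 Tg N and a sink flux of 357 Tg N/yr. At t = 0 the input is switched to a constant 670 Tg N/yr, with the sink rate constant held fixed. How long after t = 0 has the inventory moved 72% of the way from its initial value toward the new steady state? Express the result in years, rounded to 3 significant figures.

2340 yr

τ = M₀/F₀ = 656000/357 = 1838 yr.
The remaining gap fraction is e^(−t/τ); 72% covered ⇒ e^(−t/τ) = 0.280.
t = −τ ln(0.280) = 1838 × 1.273 = 2339 yr.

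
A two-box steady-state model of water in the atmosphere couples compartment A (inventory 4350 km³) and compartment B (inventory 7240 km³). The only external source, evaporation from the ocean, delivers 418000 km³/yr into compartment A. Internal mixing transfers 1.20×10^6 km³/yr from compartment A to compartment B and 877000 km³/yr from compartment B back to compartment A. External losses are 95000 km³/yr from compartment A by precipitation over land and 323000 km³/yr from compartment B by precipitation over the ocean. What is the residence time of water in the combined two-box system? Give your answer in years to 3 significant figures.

Residence time in the combined system uses the total inventory and the total *external* removal — internal exchanges between the two boxes cancel.
M_total = 4350 + 7240 = 11590 km³.
ΣF_external_out = 95000 + 323000 = 418000 km³/yr.
τ = M_total / ΣF_ext = 11590 / 418000 = 0.02773 yr.

0.0277 yr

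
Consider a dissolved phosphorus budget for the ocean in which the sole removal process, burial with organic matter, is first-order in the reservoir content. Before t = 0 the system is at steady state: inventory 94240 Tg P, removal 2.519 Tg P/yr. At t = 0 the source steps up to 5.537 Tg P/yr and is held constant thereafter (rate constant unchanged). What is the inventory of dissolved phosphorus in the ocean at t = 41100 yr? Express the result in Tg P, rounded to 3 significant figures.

170000 Tg P

Residence time τ = M₀/F₀ = 37410 yr. The eventual steady state is M_∞ = M₀·(F₁/F₀) = 94240 × 5.537/2.519 = 207150 Tg P.
The anomaly ΔM(t) = M(t) − M_∞ decays as ΔM₀·e^(−t/τ) with ΔM₀ = 94240 − 207150 = −112900 Tg P.
At t = 41100 yr, e^(−t/τ) = e^(−1.099) = 0.3333, so ΔM = −37640 Tg P and M = 207150 − 37640 = 169510 Tg P.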